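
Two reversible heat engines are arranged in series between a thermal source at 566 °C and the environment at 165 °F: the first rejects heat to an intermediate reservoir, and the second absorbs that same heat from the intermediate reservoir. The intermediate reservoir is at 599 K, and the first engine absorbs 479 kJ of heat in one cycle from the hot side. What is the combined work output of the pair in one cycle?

T_H = 566 °C → 566 + 273.15 = 839.15 K.
T_C = 165 °F → (165 − 32) × 5/9 = 73.89 °C = 347.04 K.
Two reversible stages in series are equivalent to a single Carnot engine between T_H and T_C, so η_total = 1 − T_C/T_H = 1 − 347.04/839.15 = 0.5864.
W_total = η_total · Q_H = 0.5864 × 479 = 281 kJ.

W_total ≈ 281 kJ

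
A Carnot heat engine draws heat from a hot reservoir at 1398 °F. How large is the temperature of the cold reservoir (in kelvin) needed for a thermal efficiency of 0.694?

T_C ≈ 316 K

T_H = 1398 °F → (1398 − 32) × 5/9 = 758.89 °C = 1032.04 K.
From η = 1 − T_C/T_H, T_C = T_H·(1 − η) = 1032.04 × (1 − 0.694) = 316 K.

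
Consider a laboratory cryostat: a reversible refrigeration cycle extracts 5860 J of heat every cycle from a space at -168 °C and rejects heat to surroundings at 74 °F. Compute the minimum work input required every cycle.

T_H = 74 °F → (74 − 32) × 5/9 = 23.33 °C = 296.48 K.
T_C = -168 °C → -168 + 273.15 = 105.15 K.
The reversible coefficient of performance is COP_R = T_C/(T_H − T_C) = 105.15/191.33 = 0.5496.
W = Q_C/COP_R = 5860/0.5496 = 10700 J.

W_in ≈ 10700 J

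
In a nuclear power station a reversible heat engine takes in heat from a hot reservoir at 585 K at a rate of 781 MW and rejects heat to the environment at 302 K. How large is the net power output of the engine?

η_rev = 1 − T_C/T_H = 1 − 302.00/585.00 = 0.4838.
W = η·Q_H = 0.4838 × 781 = 377.8 MW.

Ẇ ≈ 377.8 MW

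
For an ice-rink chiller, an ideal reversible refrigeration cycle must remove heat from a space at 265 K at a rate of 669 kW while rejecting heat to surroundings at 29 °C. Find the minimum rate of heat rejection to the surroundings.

Q̇_H ≈ 763 kW

T_H = 29 °C → 29 + 273.15 = 302.15 K.
For a reversible cycle Q_H/Q_C = T_H/T_C, so Q_H = Q_C·T_H/T_C = 669 × 302.15/265.00 = 763 kW.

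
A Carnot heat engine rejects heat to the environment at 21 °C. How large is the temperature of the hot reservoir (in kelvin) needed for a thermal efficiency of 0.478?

T_C = 21 °C → 21 + 273.15 = 294.15 K.
From η = 1 − T_C/T_H, solving for T_H gives T_H = T_C/(1 − η) = 294.15/(1 − 0.478) = 564 K.

T_H ≈ 564 K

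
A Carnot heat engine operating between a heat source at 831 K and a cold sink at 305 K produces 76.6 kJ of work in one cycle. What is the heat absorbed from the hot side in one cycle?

η_rev = 1 − T_C/T_H = 1 − 305.00/831.00 = 0.6330.
Q_H = W/η = 76.6/0.6330 = 121.0 kJ.

Q_H ≈ 121.0 kJ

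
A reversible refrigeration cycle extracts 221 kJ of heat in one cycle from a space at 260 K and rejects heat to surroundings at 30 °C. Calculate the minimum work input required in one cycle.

W_in ≈ 36.7 kJ

T_H = 30 °C → 30 + 273.15 = 303.15 K.
Carnot COP: COP_R = T_C/(T_H − T_C) = 260.00/43.15 = 6.0255.
W = Q_C/COP_R = 221/6.0255 = 36.7 kJ.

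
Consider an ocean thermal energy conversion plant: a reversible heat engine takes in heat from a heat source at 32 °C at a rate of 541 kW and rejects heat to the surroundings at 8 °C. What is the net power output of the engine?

T_H = 32 °C → 32 + 273.15 = 305.15 K.
T_C = 8 °C → 8 + 273.15 = 281.15 K.
Carnot efficiency: η = 1 − T_C/T_H = 1 − 281.15/305.15 = 0.0786.
W = η·Q_H = 0.0786 × 541 = 42.5 kW.

Ẇ ≈ 42.5 kW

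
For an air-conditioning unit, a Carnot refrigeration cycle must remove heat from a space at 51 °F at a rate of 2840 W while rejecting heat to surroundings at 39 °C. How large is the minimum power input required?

T_H = 39 °C → 39 + 273.15 = 312.15 K.
T_C = 51 °F → (51 − 32) × 5/9 = 10.56 °C = 283.71 K.
For a reversible refrigerator, COP_R = T_C/(T_H − T_C) = 283.71/28.44 = 9.9740.
W = Q_C/COP_R = 2840/9.9740 = 284.7 W.

Ẇ_in ≈ 284.7 W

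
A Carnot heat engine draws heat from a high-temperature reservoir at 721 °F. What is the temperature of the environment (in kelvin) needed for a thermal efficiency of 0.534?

T_C ≈ 305.7 K

T_H = 721 °F → (721 − 32) × 5/9 = 382.78 °C = 655.93 K.
From η = 1 − T_C/T_H, T_C = T_H·(1 − η) = 655.93 × (1 − 0.534) = 305.7 K.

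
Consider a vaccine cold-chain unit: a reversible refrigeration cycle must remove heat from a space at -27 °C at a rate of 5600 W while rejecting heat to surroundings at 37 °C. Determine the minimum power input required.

T_H = 37 °C → 37 + 273.15 = 310.15 K.
T_C = -27 °C → -27 + 273.15 = 246.15 K.
For a reversible refrigerator, COP_R = T_C/(T_H − T_C) = 246.15/64.00 = 3.8461.
W = Q_C/COP_R = 5600/3.8461 = 1460 W.

Ẇ_in ≈ 1460 W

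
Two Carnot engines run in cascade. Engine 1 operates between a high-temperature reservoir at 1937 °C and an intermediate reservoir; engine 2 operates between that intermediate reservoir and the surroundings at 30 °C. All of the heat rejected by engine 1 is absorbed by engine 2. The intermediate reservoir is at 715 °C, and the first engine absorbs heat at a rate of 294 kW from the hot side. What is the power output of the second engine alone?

T_H = 1937 °C → 1937 + 273.15 = 2210.15 K.
T_C = 30 °C → 30 + 273.15 = 303.15 K.
T_m = 715 °C → 715 + 273.15 = 988.15 K.
Heat entering the second stage: Q_m = Q_H·(T_m/T_H) = 294 × 988.15/2210.15 = 131 kW.
Second-stage efficiency η₂ = 1 − T_C/T_m = 1 − 303.15/988.15 = 0.6932, so W₂ = η₂·Q_m = 91.1 kW.

Ẇ₂ ≈ 91.1 kW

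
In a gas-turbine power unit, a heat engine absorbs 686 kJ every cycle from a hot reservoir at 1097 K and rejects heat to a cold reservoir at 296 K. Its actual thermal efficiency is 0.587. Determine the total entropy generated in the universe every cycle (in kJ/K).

ΔS_univ ≈ 0.332 kJ/K

W = η·Q_H = 0.587 × 686 = 402.7 kJ, so Q_C = Q_H − W = 283.3 kJ.
Reservoir entropy changes: ΔS_H = −Q_H/T_H = −686/1097.00 = -0.6253 kJ/K and ΔS_C = +Q_C/T_C = 283.3/296.00 = 0.9572 kJ/K.
ΔS_univ = −Q_H/T_H + Q_C/T_C = 0.332 kJ/K (> 0, since η = 0.587 < η_Carnot = 0.730).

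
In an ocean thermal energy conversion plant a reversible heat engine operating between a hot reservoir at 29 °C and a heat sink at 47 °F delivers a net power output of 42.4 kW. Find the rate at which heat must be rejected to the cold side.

Q̇_C ≈ 577.5 kW

T_H = 29 °C → 29 + 273.15 = 302.15 K.
T_C = 47 °F → (47 − 32) × 5/9 = 8.33 °C = 281.48 K.
Carnot efficiency: η = 1 − T_C/T_H = 1 − 281.48/302.15 = 0.0684.
Since Q_C/Q_H = T_C/T_H and Q_H = W/η, Q_C = W·T_C/(T_H − T_C) = 42.4 × 281.48/20.67 = 577.5 kW.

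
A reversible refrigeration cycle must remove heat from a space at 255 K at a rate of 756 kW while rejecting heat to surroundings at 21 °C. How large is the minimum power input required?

T_H = 21 °C → 21 + 273.15 = 294.15 K.
COP_R = T_C/(T_H − T_C) = 255.00/39.15 = 6.5134.
W = Q_C/COP_R = 756/6.5134 = 116 kW.

Ẇ_in ≈ 116 kW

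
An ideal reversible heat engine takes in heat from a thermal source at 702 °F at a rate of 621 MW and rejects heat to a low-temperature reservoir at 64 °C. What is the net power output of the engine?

T_H = 702 °F → (702 − 32) × 5/9 = 372.22 °C = 645.37 K.
T_C = 64 °C → 64 + 273.15 = 337.15 K.
Since the cycle is reversible, η = 1 − T_C/T_H = 1 − 337.15/645.37 = 0.4776.
W = η·Q_H = 0.4776 × 621 = 297 MW.

Ẇ ≈ 297 MW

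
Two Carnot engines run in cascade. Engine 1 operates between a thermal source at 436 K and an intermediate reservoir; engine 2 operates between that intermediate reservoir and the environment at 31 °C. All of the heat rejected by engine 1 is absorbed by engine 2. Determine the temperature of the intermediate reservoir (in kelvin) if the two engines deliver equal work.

T_C = 31 °C → 31 + 273.15 = 304.15 K.
For reversible stages Q_m = Q_H·(T_m/T_H). Setting W₁ = Q_H(1 − T_m/T_H) equal to W₂ = Q_m(1 − T_C/T_m) = Q_H·(T_m − T_C)/T_H gives T_H − T_m = T_m − T_C, so T_m = (T_H + T_C)/2 = (436.00 + 304.15)/2 = 370 K.

T_m ≈ 370 K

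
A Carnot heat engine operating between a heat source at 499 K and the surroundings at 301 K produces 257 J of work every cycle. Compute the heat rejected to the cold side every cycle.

The Carnot efficiency is η = 1 − T_C/T_H = 1 − 301.00/499.00 = 0.3968.
Since Q_C/Q_H = T_C/T_H and Q_H = W/η, Q_C = W·T_C/(T_H − T_C) = 257 × 301.00/198.00 = 391 J.

Q_C ≈ 391 J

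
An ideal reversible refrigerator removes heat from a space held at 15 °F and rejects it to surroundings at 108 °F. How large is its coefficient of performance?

COP_R ≈ 5.10

T_H = 108 °F → (108 − 32) × 5/9 = 42.22 °C = 315.37 K.
T_C = 15 °F → (15 − 32) × 5/9 = -9.44 °C = 263.71 K.
For a reversible refrigerator, COP_R = T_C/(T_H − T_C) = 263.71/(315.37 − 263.71) = 5.10.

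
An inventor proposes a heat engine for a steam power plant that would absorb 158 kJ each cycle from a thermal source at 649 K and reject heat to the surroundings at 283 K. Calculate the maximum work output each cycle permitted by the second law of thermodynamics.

W_max ≈ 89.10 kJ

The second-law ceiling is the Carnot efficiency, η_max = 1 − T_C/T_H = 1 − 283.00/649.00 = 0.5639.
W_max = η_max · Q_H = 0.5639 × 158 = 89.10 kJ.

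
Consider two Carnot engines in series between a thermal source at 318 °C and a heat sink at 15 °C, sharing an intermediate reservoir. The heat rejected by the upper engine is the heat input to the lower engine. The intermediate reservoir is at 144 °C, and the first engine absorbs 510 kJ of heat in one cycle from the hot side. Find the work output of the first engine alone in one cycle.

W₁ ≈ 150 kJ

T_H = 318 °C → 318 + 273.15 = 591.15 K.
T_C = 15 °C → 15 + 273.15 = 288.15 K.
T_m = 144 °C → 144 + 273.15 = 417.15 K.
First-stage efficiency η₁ = 1 − T_m/T_H = 1 − 417.15/591.15 = 0.2943.
W₁ = η₁·Q_H = 0.2943 × 510 = 150 kJ.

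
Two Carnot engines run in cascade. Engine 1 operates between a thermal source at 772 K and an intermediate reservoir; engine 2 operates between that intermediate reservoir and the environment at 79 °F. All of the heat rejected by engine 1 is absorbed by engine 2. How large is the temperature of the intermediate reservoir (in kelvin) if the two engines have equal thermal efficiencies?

T_m ≈ 481 K

T_C = 79 °F → (79 − 32) × 5/9 = 26.11 °C = 299.26 K.
Equal efficiencies require 1 − T_m/T_H = 1 − T_C/T_m, i.e. T_m/T_H = T_C/T_m, so T_m = √(T_H·T_C) = √(772.00 × 299.26) = 481 K.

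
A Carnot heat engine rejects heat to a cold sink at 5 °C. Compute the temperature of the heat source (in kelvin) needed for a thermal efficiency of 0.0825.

T_H ≈ 303 K

T_C = 5 °C → 5 + 273.15 = 278.15 K.
From η = 1 − T_C/T_H, solving for T_H gives T_H = T_C/(1 − η) = 278.15/(1 − 0.0825) = 303 K.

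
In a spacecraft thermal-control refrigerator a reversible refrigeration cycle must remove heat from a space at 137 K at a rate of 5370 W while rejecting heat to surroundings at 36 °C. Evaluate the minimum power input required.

Ẇ_in ≈ 6750 W

T_H = 36 °C → 36 + 273.15 = 309.15 K.
Carnot COP: COP_R = T_C/(T_H − T_C) = 137.00/172.15 = 0.7958.
W = Q_C/COP_R = 5370/0.7958 = 6750 W.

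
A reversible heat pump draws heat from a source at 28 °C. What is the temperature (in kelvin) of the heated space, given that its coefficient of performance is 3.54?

T_H ≈ 419.7 K

T_C = 28 °C → 28 + 273.15 = 301.15 K.
COP_HP = T_H/(T_H − T_C) ⇒ T_H = T_C·COP_HP/(COP_HP − 1) = 301.15 × 3.54/(3.54 − 1) = 419.7 K.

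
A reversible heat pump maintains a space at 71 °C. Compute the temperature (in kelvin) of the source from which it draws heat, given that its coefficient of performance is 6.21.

T_H = 71 °C → 71 + 273.15 = 344.15 K.
COP_HP = T_H/(T_H − T_C) ⇒ T_C = T_H·(COP_HP − 1)/COP_HP = 344.15 × (6.21 − 1)/6.21 = 288.7 K.

T_C ≈ 288.7 K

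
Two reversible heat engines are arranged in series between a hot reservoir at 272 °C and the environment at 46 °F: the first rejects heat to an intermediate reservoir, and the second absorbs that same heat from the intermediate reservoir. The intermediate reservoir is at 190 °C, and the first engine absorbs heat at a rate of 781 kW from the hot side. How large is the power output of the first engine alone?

T_H = 272 °C → 272 + 273.15 = 545.15 K.
T_C = 46 °F → (46 − 32) × 5/9 = 7.78 °C = 280.93 K.
T_m = 190 °C → 190 + 273.15 = 463.15 K.
First-stage efficiency η₁ = 1 − T_m/T_H = 1 − 463.15/545.15 = 0.1504.
W₁ = η₁·Q_H = 0.1504 × 781 = 117.5 kW.

Ẇ₁ ≈ 117.5 kW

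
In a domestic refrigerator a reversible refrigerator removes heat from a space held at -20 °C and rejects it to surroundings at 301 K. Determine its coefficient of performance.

T_C = -20 °C → -20 + 273.15 = 253.15 K.
The reversible coefficient of performance is COP_R = T_C/(T_H − T_C) = 253.15/(301.00 − 253.15) = 5.29.

COP_R ≈ 5.29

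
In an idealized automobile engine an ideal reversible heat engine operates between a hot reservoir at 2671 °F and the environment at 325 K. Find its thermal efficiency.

T_H = 2671 °F → (2671 − 32) × 5/9 = 1466.11 °C = 1739.26 K.
Carnot efficiency: η = 1 − T_C/T_H = 1 − 325.00/1739.26 = 0.813.

η ≈ 0.813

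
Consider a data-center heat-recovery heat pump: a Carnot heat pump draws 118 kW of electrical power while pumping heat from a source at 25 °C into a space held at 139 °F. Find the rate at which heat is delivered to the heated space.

T_H = 139 °F → (139 − 32) × 5/9 = 59.44 °C = 332.59 K.
T_C = 25 °C → 25 + 273.15 = 298.15 K.
COP_HP = T_H/(T_H − T_C) = 332.59/34.44 = 9.6560.
Q_H = COP_HP · W = 9.6560 × 118 = 1139 kW.

Q̇_H ≈ 1139 kW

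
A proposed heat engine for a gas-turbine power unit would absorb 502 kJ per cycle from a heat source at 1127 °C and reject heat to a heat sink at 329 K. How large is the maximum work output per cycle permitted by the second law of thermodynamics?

T_H = 1127 °C → 1127 + 273.15 = 1400.15 K.
By the Carnot theorem, η_max = 1 − T_C/T_H = 1 − 329.00/1400.15 = 0.7650.
W_max = η_max · Q_H = 0.7650 × 502 = 384 kJ.

W_max ≈ 384 kJ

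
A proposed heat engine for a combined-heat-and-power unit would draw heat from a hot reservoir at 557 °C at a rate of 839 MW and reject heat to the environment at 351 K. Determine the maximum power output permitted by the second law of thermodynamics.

T_H = 557 °C → 557 + 273.15 = 830.15 K.
The second-law ceiling is the Carnot efficiency, η_max = 1 − T_C/T_H = 1 − 351.00/830.15 = 0.5772.
W_max = η_max · Q_H = 0.5772 × 839 = 484.3 MW.

Ẇ_max ≈ 484.3 MW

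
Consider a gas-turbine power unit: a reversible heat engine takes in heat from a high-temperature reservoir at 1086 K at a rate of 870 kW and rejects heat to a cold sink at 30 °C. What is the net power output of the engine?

Ẇ ≈ 627 kW

T_C = 30 °C → 30 + 273.15 = 303.15 K.
Since the cycle is reversible, η = 1 − T_C/T_H = 1 − 303.15/1086.00 = 0.7209.
W = η·Q_H = 0.7209 × 870 = 627 kW.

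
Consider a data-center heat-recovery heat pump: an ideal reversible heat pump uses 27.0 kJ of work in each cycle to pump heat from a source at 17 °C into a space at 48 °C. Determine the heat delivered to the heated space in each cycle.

Q_H ≈ 280 kJ

T_H = 48 °C → 48 + 273.15 = 321.15 K.
T_C = 17 °C → 17 + 273.15 = 290.15 K.
COP_HP = T_H/(T_H − T_C) = 321.15/31.00 = 10.3597.
Q_H = COP_HP · W = 10.3597 × 27.0 = 280 kJ.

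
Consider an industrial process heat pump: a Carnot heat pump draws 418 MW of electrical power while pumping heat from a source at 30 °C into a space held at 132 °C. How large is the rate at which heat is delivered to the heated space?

T_H = 132 °C → 132 + 273.15 = 405.15 K.
T_C = 30 °C → 30 + 273.15 = 303.15 K.
Reversible heating COP: COP_HP = T_H/(T_H − T_C) = 405.15/102.00 = 3.9721.
Q_H = COP_HP · W = 3.9721 × 418 = 1660 MW.

Q̇_H ≈ 1660 MW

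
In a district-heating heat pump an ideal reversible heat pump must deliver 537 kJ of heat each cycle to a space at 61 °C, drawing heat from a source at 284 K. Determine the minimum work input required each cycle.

T_H = 61 °C → 61 + 273.15 = 334.15 K.
The Carnot heat-pump COP is COP_HP = T_H/(T_H − T_C) = 334.15/50.15 = 6.6630.
W = Q_H/COP_HP = 537/6.6630 = 80.6 kJ.

W_in ≈ 80.6 kJ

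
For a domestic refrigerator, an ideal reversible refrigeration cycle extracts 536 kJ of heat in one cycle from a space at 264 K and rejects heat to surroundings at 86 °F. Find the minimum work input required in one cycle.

T_H = 86 °F → (86 − 32) × 5/9 = 30.00 °C = 303.15 K.
COP_R = T_C/(T_H − T_C) = 264.00/39.15 = 6.7433.
W = Q_C/COP_R = 536/6.7433 = 79.5 kJ.

W_in ≈ 79.5 kJ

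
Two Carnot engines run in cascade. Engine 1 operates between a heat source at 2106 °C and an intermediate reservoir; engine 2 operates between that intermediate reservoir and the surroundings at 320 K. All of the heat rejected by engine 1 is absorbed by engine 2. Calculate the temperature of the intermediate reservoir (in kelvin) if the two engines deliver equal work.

T_m ≈ 1350 K

T_H = 2106 °C → 2106 + 273.15 = 2379.15 K.
For reversible stages Q_m = Q_H·(T_m/T_H). Setting W₁ = Q_H(1 − T_m/T_H) equal to W₂ = Q_m(1 − T_C/T_m) = Q_H·(T_m − T_C)/T_H gives T_H − T_m = T_m − T_C, so T_m = (T_H + T_C)/2 = (2379.15 + 320.00)/2 = 1350 K.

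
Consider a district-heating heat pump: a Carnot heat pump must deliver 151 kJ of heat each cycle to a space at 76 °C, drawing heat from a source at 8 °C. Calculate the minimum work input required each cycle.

W_in ≈ 29.4 kJ

T_H = 76 °C → 76 + 273.15 = 349.15 K.
T_C = 8 °C → 8 + 273.15 = 281.15 K.
Reversible heating COP: COP_HP = T_H/(T_H − T_C) = 349.15/68.00 = 5.1346.
W = Q_H/COP_HP = 151/5.1346 = 29.4 kJ.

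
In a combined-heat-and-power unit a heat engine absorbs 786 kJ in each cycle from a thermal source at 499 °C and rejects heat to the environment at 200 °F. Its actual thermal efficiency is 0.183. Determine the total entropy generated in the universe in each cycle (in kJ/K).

ΔS_univ ≈ 0.734 kJ/K

T_H = 499 °C → 499 + 273.15 = 772.15 K.
T_C = 200 °F → (200 − 32) × 5/9 = 93.33 °C = 366.48 K.
W = η·Q_H = 0.183 × 786 = 143.8 kJ, so Q_C = Q_H − W = 642.2 kJ.
Reservoir entropy changes: ΔS_H = −Q_H/T_H = −786/772.15 = -1.018 kJ/K and ΔS_C = +Q_C/T_C = 642.2/366.48 = 1.752 kJ/K.
ΔS_univ = −Q_H/T_H + Q_C/T_C = 0.734 kJ/K (> 0, since η = 0.183 < η_Carnot = 0.525).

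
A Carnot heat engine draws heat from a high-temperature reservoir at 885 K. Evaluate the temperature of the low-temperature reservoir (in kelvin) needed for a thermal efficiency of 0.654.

T_C ≈ 306 K

From η = 1 − T_C/T_H, T_C = T_H·(1 − η) = 885.00 × (1 − 0.654) = 306 K.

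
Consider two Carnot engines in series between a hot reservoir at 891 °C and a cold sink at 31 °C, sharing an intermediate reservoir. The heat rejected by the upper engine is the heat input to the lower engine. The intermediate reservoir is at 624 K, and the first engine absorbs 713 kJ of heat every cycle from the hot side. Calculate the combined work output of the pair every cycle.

T_H = 891 °C → 891 + 273.15 = 1164.15 K.
T_C = 31 °C → 31 + 273.15 = 304.15 K.
Two reversible stages in series are equivalent to a single Carnot engine between T_H and T_C, so η_total = 1 − T_C/T_H = 1 − 304.15/1164.15 = 0.7387.
W_total = η_total · Q_H = 0.7387 × 713 = 527 kJ.

W_total ≈ 527 kJ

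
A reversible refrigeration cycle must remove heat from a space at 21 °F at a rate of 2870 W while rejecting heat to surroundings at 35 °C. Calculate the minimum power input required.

Ẇ_in ≈ 442 W

T_H = 35 °C → 35 + 273.15 = 308.15 K.
T_C = 21 °F → (21 − 32) × 5/9 = -6.11 °C = 267.04 K.
For a reversible refrigerator, COP_R = T_C/(T_H − T_C) = 267.04/41.11 = 6.4955.
W = Q_C/COP_R = 2870/6.4955 = 442 W.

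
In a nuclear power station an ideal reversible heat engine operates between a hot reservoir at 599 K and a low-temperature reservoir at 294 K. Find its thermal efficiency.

η_rev = 1 − T_C/T_H = 1 − 294.00/599.00 = 0.5092.

η ≈ 0.5092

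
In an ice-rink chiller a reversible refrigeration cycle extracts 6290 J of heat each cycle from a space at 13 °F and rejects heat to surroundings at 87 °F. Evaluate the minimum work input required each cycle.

T_H = 87 °F → (87 − 32) × 5/9 = 30.56 °C = 303.71 K.
T_C = 13 °F → (13 − 32) × 5/9 = -10.56 °C = 262.59 K.
COP_R = T_C/(T_H − T_C) = 262.59/41.11 = 6.3874.
W = Q_C/COP_R = 6290/6.3874 = 984.7 J.

W_in ≈ 984.7 J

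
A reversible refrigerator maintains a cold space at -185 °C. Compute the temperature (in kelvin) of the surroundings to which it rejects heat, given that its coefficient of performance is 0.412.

T_H ≈ 302.1 K

T_C = -185 °C → -185 + 273.15 = 88.15 K.
COP_R = T_C/(T_H − T_C) ⇒ T_H = T_C·(1 + 1/COP_R) = 88.15 × (1 + 1/0.412) = 302.1 K.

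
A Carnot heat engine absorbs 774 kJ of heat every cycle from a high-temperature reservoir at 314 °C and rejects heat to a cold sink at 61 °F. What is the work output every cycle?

W ≈ 392.7 kJ

T_H = 314 °C → 314 + 273.15 = 587.15 K.
T_C = 61 °F → (61 − 32) × 5/9 = 16.11 °C = 289.26 K.
η_rev = 1 − T_C/T_H = 1 − 289.26/587.15 = 0.5073.
W = η·Q_H = 0.5073 × 774 = 392.7 kJ.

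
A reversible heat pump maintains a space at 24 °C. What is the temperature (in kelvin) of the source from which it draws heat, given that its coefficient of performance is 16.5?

T_H = 24 °C → 24 + 273.15 = 297.15 K.
COP_HP = T_H/(T_H − T_C) ⇒ T_C = T_H·(COP_HP − 1)/COP_HP = 297.15 × (16.5 − 1)/16.5 = 279 K.

T_C ≈ 279 K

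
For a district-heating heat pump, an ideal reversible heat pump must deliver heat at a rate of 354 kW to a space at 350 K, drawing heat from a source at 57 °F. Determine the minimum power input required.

T_C = 57 °F → (57 − 32) × 5/9 = 13.89 °C = 287.04 K.
For a reversible heat pump, COP_HP = T_H/(T_H − T_C) = 350.00/62.96 = 5.5590.
W = Q_H/COP_HP = 354/5.5590 = 63.7 kW.

Ẇ_in ≈ 63.7 kW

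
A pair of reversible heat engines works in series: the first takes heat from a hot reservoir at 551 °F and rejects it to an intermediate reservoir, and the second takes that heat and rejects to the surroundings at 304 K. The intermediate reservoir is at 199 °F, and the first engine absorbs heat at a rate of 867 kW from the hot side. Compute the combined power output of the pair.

T_H = 551 °F → (551 − 32) × 5/9 = 288.33 °C = 561.48 K.
Two reversible stages in series are equivalent to a single Carnot engine between T_H and T_C, so η_total = 1 − T_C/T_H = 1 − 304.00/561.48 = 0.4586.
W_total = η_total · Q_H = 0.4586 × 867 = 398 kW.

Ẇ_total ≈ 398 kW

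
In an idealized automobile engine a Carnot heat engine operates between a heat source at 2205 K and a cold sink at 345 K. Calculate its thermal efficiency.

η ≈ 0.844

The Carnot efficiency is η = 1 − T_C/T_H = 1 − 345.00/2205.00 = 0.844.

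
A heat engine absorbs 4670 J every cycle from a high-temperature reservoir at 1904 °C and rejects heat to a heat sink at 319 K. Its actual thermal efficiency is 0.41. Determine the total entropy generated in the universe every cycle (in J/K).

T_H = 1904 °C → 1904 + 273.15 = 2177.15 K.
W = η·Q_H = 0.41 × 4670 = 1915 J, so Q_C = Q_H − W = 2755 J.
The hot reservoir loses entropy Q_H/T_H = 4670/2177.15 = 2.145 J/K; the cold reservoir gains Q_C/T_C = 2755/319.00 = 8.637 J/K.
ΔS_univ = −Q_H/T_H + Q_C/T_C = 6.492 J/K (> 0, since η = 0.41 < η_Carnot = 0.853).

ΔS_univ ≈ 6.492 J/K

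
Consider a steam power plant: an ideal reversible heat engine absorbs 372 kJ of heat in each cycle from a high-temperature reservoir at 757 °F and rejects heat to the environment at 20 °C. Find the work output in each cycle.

W ≈ 211 kJ

T_H = 757 °F → (757 − 32) × 5/9 = 402.78 °C = 675.93 K.
T_C = 20 °C → 20 + 273.15 = 293.15 K.
The Carnot efficiency is η = 1 − T_C/T_H = 1 − 293.15/675.93 = 0.5663.
W = η·Q_H = 0.5663 × 372 = 211 kJ.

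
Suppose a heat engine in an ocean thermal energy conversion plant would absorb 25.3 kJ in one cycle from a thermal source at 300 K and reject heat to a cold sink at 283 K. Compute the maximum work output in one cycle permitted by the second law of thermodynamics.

The upper bound on efficiency is η_max = 1 − T_C/T_H = 1 − 283.00/300.00 = 0.0567.
W_max = η_max · Q_H = 0.0567 × 25.3 = 1.43 kJ.

W_max ≈ 1.43 kJ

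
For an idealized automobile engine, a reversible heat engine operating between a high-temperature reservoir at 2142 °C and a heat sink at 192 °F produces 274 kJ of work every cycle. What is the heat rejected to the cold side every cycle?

T_H = 2142 °C → 2142 + 273.15 = 2415.15 K.
T_C = 192 °F → (192 − 32) × 5/9 = 88.89 °C = 362.04 K.
Since the cycle is reversible, η = 1 − T_C/T_H = 1 − 362.04/2415.15 = 0.8501.
Since Q_C/Q_H = T_C/T_H and Q_H = W/η, Q_C = W·T_C/(T_H − T_C) = 274 × 362.04/2053.11 = 48.32 kJ.

Q_C ≈ 48.32 kJ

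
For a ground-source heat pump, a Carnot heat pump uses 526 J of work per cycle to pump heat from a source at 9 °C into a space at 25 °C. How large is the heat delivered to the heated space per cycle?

T_H = 25 °C → 25 + 273.15 = 298.15 K.
T_C = 9 °C → 9 + 273.15 = 282.15 K.
COP_HP = T_H/(T_H − T_C) = 298.15/16.00 = 18.6344.
Q_H = COP_HP · W = 18.6344 × 526 = 9802 J.

Q_H ≈ 9802 J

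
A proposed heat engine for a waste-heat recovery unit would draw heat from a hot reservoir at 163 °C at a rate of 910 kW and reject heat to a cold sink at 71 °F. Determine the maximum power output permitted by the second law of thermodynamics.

Ẇ_max ≈ 295 kW

T_H = 163 °C → 163 + 273.15 = 436.15 K.
T_C = 71 °F → (71 − 32) × 5/9 = 21.67 °C = 294.82 K.
By the Carnot theorem, η_max = 1 − T_C/T_H = 1 − 294.82/436.15 = 0.3240.
W_max = η_max · Q_H = 0.3240 × 910 = 295 kW.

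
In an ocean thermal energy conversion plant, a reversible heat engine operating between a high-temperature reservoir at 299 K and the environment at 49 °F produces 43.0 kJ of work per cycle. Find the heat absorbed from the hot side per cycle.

T_C = 49 °F → (49 − 32) × 5/9 = 9.44 °C = 282.59 K.
The Carnot efficiency is η = 1 − T_C/T_H = 1 − 282.59/299.00 = 0.0549.
Q_H = W/η = 43.0/0.0549 = 783.7 kJ.

Q_H ≈ 783.7 kJ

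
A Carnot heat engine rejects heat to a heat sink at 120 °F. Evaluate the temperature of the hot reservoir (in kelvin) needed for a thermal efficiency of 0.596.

T_C = 120 °F → (120 − 32) × 5/9 = 48.89 °C = 322.04 K.
From η = 1 − T_C/T_H, solving for T_H gives T_H = T_C/(1 − η) = 322.04/(1 − 0.596) = 797.1 K.

T_H ≈ 797.1 K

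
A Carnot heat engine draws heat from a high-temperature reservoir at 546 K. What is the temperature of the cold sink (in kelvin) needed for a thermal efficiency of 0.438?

From η = 1 − T_C/T_H, T_C = T_H·(1 − η) = 546.00 × (1 − 0.438) = 306.9 K.

T_C ≈ 306.9 K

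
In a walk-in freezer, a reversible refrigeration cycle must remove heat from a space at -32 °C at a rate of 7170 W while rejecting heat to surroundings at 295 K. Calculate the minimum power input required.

Ẇ_in ≈ 1601 W

T_C = -32 °C → -32 + 273.15 = 241.15 K.
Carnot COP: COP_R = T_C/(T_H − T_C) = 241.15/53.85 = 4.4782.
W = Q_C/COP_R = 7170/4.4782 = 1601 W.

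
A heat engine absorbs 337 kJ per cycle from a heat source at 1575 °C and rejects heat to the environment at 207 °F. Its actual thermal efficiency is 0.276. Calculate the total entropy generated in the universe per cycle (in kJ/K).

ΔS_univ ≈ 0.476 kJ/K

T_H = 1575 °C → 1575 + 273.15 = 1848.15 K.
T_C = 207 °F → (207 − 32) × 5/9 = 97.22 °C = 370.37 K.
W = η·Q_H = 0.276 × 337 = 93.01 kJ, so Q_C = Q_H − W = 244.0 kJ.
Reservoir entropy changes: ΔS_H = −Q_H/T_H = −337/1848.15 = -0.1823 kJ/K and ΔS_C = +Q_C/T_C = 244.0/370.37 = 0.6588 kJ/K.
ΔS_univ = −Q_H/T_H + Q_C/T_C = 0.476 kJ/K (> 0, since η = 0.276 < η_Carnot = 0.800).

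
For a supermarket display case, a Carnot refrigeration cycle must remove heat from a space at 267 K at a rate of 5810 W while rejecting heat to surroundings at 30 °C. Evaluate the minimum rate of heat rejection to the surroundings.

Q̇_H ≈ 6597 W

T_H = 30 °C → 30 + 273.15 = 303.15 K.
For a reversible cycle Q_H/Q_C = T_H/T_C, so Q_H = Q_C·T_H/T_C = 5810 × 303.15/267.00 = 6597 W.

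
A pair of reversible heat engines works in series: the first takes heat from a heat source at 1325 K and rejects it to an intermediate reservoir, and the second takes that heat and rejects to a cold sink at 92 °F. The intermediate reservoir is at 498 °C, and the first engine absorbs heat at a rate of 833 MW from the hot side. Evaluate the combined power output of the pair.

Ẇ_total ≈ 640 MW

T_C = 92 °F → (92 − 32) × 5/9 = 33.33 °C = 306.48 K.
Two reversible stages in series are equivalent to a single Carnot engine between T_H and T_C, so η_total = 1 − T_C/T_H = 1 − 306.48/1325.00 = 0.7687.
W_total = η_total · Q_H = 0.7687 × 833 = 640 MW.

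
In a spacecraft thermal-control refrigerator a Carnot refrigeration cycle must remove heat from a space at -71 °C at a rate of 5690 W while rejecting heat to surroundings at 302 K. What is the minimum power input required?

T_C = -71 °C → -71 + 273.15 = 202.15 K.
Carnot COP: COP_R = T_C/(T_H − T_C) = 202.15/99.85 = 2.0245.
W = Q_C/COP_R = 5690/2.0245 = 2811 W.

Ẇ_in ≈ 2811 W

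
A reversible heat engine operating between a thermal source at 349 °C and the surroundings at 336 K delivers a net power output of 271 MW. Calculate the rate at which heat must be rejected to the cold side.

Q̇_C ≈ 318.2 MW

T_H = 349 °C → 349 + 273.15 = 622.15 K.
Since the cycle is reversible, η = 1 − T_C/T_H = 1 − 336.00/622.15 = 0.4599.
Since Q_C/Q_H = T_C/T_H and Q_H = W/η, Q_C = W·T_C/(T_H − T_C) = 271 × 336.00/286.15 = 318.2 MW.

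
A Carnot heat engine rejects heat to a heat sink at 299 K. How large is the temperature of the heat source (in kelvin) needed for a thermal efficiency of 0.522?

T_H ≈ 626 K

From η = 1 − T_C/T_H, solving for T_H gives T_H = T_C/(1 − η) = 299.00/(1 − 0.522) = 626 K.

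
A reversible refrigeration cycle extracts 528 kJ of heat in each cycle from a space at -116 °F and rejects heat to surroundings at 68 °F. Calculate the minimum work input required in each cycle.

W_in ≈ 283 kJ

T_H = 68 °F → (68 − 32) × 5/9 = 20.00 °C = 293.15 K.
T_C = -116 °F → (-116 − 32) × 5/9 = -82.22 °C = 190.93 K.
Carnot COP: COP_R = T_C/(T_H − T_C) = 190.93/102.22 = 1.8678.
W = Q_C/COP_R = 528/1.8678 = 283 kJ.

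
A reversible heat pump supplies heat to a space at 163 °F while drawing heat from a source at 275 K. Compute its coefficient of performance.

T_H = 163 °F → (163 − 32) × 5/9 = 72.78 °C = 345.93 K.
The Carnot heat-pump COP is COP_HP = T_H/(T_H − T_C) = 345.93/(345.93 − 275.00) = 4.88.

COP_HP ≈ 4.88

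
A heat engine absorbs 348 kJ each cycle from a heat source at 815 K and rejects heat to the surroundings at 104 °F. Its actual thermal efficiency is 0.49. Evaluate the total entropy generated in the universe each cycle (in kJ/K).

T_C = 104 °F → (104 − 32) × 5/9 = 40.00 °C = 313.15 K.
W = η·Q_H = 0.49 × 348 = 170.5 kJ, so Q_C = Q_H − W = 177.5 kJ.
Reservoir entropy changes: ΔS_H = −Q_H/T_H = −348/815.00 = -0.4270 kJ/K and ΔS_C = +Q_C/T_C = 177.5/313.15 = 0.5668 kJ/K.
ΔS_univ = −Q_H/T_H + Q_C/T_C = 0.140 kJ/K (> 0, since η = 0.49 < η_Carnot = 0.616).

ΔS_univ ≈ 0.140 kJ/K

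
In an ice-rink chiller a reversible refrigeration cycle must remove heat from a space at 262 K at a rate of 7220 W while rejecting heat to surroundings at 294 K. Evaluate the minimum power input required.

COP_R = T_C/(T_H − T_C) = 262.00/32.00 = 8.1875.
W = Q_C/COP_R = 7220/8.1875 = 881.8 W.

Ẇ_in ≈ 881.8 W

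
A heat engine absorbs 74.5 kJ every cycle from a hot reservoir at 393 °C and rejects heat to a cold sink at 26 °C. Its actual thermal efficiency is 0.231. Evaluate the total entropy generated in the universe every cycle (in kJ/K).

T_H = 393 °C → 393 + 273.15 = 666.15 K.
T_C = 26 °C → 26 + 273.15 = 299.15 K.
W = η·Q_H = 0.231 × 74.5 = 17.21 kJ, so Q_C = Q_H − W = 57.29 kJ.
The hot reservoir loses entropy Q_H/T_H = 74.5/666.15 = 0.1118 kJ/K; the cold reservoir gains Q_C/T_C = 57.29/299.15 = 0.1915 kJ/K.
ΔS_univ = −Q_H/T_H + Q_C/T_C = 0.0797 kJ/K (> 0, since η = 0.231 < η_Carnot = 0.551).

ΔS_univ ≈ 0.0797 kJ/K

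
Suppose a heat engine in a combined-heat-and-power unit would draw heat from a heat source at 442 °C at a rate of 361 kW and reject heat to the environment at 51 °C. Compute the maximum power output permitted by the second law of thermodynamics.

T_H = 442 °C → 442 + 273.15 = 715.15 K.
T_C = 51 °C → 51 + 273.15 = 324.15 K.
No engine can exceed the Carnot limit: η_max = 1 − T_C/T_H = 1 − 324.15/715.15 = 0.5467.
W_max = η_max · Q_H = 0.5467 × 361 = 197.4 kW.

Ẇ_max ≈ 197.4 kW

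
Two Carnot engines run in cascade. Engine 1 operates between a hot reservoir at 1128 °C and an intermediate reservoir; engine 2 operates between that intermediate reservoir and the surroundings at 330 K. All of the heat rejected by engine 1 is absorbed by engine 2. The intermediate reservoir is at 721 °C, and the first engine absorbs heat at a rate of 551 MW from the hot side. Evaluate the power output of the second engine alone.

Ẇ₂ ≈ 261 MW

T_H = 1128 °C → 1128 + 273.15 = 1401.15 K.
T_m = 721 °C → 721 + 273.15 = 994.15 K.
Heat entering the second stage: Q_m = Q_H·(T_m/T_H) = 551 × 994.15/1401.15 = 391 MW.
Second-stage efficiency η₂ = 1 − T_C/T_m = 1 − 330.00/994.15 = 0.6681, so W₂ = η₂·Q_m = 261 MW.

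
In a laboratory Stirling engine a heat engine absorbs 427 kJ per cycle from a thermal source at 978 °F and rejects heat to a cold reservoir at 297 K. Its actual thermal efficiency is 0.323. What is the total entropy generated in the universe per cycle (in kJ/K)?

T_H = 978 °F → (978 − 32) × 5/9 = 525.56 °C = 798.71 K.
W = η·Q_H = 0.323 × 427 = 137.9 kJ, so Q_C = Q_H − W = 289.1 kJ.
Entropy balance on the reservoirs: −Q_H/T_H = -0.5346 kJ/K, +Q_C/T_C = 0.9733 kJ/K.
ΔS_univ = −Q_H/T_H + Q_C/T_C = 0.4387 kJ/K (> 0, since η = 0.323 < η_Carnot = 0.628).

ΔS_univ ≈ 0.4387 kJ/K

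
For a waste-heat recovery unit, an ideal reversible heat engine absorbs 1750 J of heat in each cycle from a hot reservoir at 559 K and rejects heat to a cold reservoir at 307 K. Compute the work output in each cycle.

The Carnot efficiency is η = 1 − T_C/T_H = 1 − 307.00/559.00 = 0.4508.
W = η·Q_H = 0.4508 × 1750 = 788.9 J.

W ≈ 788.9 J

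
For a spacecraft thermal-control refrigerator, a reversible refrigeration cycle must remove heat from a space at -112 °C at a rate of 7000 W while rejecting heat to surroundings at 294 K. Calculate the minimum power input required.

T_C = -112 °C → -112 + 273.15 = 161.15 K.
The reversible coefficient of performance is COP_R = T_C/(T_H − T_C) = 161.15/132.85 = 1.2130.
W = Q_C/COP_R = 7000/1.2130 = 5771 W.

Ẇ_in ≈ 5771 W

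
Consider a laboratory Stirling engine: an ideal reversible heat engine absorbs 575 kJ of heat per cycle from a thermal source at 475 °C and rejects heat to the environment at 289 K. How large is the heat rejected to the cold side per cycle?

T_H = 475 °C → 475 + 273.15 = 748.15 K.
η_rev = 1 − T_C/T_H = 1 − 289.00/748.15 = 0.6137.
For a reversible cycle Q_C/Q_H = T_C/T_H, so Q_C = 575 × 289.00/748.15 = 222 kJ.

Q_C ≈ 222 kJ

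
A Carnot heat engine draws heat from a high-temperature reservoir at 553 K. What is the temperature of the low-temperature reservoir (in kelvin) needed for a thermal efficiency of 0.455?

From η = 1 − T_C/T_H, T_C = T_H·(1 − η) = 553.00 × (1 − 0.455) = 301 K.

T_C ≈ 301 K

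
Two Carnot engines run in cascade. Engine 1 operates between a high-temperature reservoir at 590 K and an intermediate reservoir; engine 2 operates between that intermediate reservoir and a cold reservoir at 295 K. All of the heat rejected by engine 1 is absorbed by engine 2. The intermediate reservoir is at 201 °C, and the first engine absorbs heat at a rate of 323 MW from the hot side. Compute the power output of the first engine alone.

Ẇ₁ ≈ 63.4 MW

T_m = 201 °C → 201 + 273.15 = 474.15 K.
First-stage efficiency η₁ = 1 − T_m/T_H = 1 − 474.15/590.00 = 0.1964.
W₁ = η₁·Q_H = 0.1964 × 323 = 63.4 MW.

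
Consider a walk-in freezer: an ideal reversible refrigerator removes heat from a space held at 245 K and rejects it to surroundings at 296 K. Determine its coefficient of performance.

COP_R = T_C/(T_H − T_C) = 245.00/(296.00 − 245.00) = 4.80.

COP_R ≈ 4.80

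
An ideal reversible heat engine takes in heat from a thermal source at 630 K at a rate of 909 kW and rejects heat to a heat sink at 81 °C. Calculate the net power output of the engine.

Ẇ ≈ 398 kW

T_C = 81 °C → 81 + 273.15 = 354.15 K.
For a reversible engine, η = 1 − T_C/T_H = 1 − 354.15/630.00 = 0.4379.
W = η·Q_H = 0.4379 × 909 = 398 kW.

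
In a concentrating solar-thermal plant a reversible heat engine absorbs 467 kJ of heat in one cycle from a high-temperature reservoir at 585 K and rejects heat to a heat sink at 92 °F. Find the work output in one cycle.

W ≈ 222.3 kJ

T_C = 92 °F → (92 − 32) × 5/9 = 33.33 °C = 306.48 K.
The Carnot efficiency is η = 1 − T_C/T_H = 1 − 306.48/585.00 = 0.4761.
W = η·Q_H = 0.4761 × 467 = 222.3 kJ.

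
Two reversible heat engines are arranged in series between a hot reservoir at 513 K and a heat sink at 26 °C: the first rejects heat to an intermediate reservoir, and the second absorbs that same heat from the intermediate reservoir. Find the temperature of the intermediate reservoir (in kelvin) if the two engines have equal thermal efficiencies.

T_C = 26 °C → 26 + 273.15 = 299.15 K.
Equal efficiencies require 1 − T_m/T_H = 1 − T_C/T_m, i.e. T_m/T_H = T_C/T_m, so T_m = √(T_H·T_C) = √(513.00 × 299.15) = 391.7 K.

T_m ≈ 391.7 K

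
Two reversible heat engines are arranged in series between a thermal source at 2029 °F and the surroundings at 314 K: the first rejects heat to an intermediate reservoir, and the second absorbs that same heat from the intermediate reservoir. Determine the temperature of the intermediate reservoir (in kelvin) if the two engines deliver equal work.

T_H = 2029 °F → (2029 − 32) × 5/9 = 1109.44 °C = 1382.59 K.
For reversible stages Q_m = Q_H·(T_m/T_H). Setting W₁ = Q_H(1 − T_m/T_H) equal to W₂ = Q_m(1 − T_C/T_m) = Q_H·(T_m − T_C)/T_H gives T_H − T_m = T_m − T_C, so T_m = (T_H + T_C)/2 = (1382.59 + 314.00)/2 = 848.3 K.

T_m ≈ 848.3 K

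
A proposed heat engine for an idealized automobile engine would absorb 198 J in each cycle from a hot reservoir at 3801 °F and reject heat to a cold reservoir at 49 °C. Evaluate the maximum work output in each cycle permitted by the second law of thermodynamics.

W_max ≈ 171.1 J

T_H = 3801 °F → (3801 − 32) × 5/9 = 2093.89 °C = 2367.04 K.
T_C = 49 °C → 49 + 273.15 = 322.15 K.
By the Carnot theorem, η_max = 1 − T_C/T_H = 1 − 322.15/2367.04 = 0.8639.
W_max = η_max · Q_H = 0.8639 × 198 = 171.1 J.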